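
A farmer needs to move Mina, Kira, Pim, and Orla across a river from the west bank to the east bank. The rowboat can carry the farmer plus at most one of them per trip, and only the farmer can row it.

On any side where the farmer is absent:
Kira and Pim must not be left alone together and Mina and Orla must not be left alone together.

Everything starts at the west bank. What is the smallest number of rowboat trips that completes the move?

impossible

Whatever the first load, the items left behind include a forbidden pair without the farmer. No opening move is safe, so no plan exists.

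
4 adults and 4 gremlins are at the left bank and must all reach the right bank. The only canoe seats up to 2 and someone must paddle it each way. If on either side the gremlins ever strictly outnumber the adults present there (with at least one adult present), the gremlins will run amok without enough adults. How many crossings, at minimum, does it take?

Following every safe sequence of crossings from the start, the most of the 8 that can be at the right bank as the canoe arrives there on crossings 1, 3, 5 is 2, 3, 4 respectively; the best ever achieved is 4 of 8.
From crossing 7 on, no configuration arises that was not already reachable earlier: only 11 distinct safe configurations (who is on which side, and where the canoe is) can ever be reached, none of them has everyone across, and every continuation just revisits them. They are: 0 adults + 0 gremlins across (canoe back at the start); 0 adults + 1 gremlin across (canoe there); 0 adults + 1 gremlin across (canoe back at the start); 0 adults + 2 gremlins across (canoe there); 0 adults + 2 gremlins across (canoe back at the start); 0 adults + 3 gremlins across (canoe there); 0 adults + 3 gremlins across (canoe back at the start); 0 adults + 4 gremlins across (canoe there); 1 adult + 1 gremlin across (canoe there); 1 adult + 1 gremlin across (canoe back at the start); 2 adults + 2 gremlins across (canoe there). So no valid plan exists.

impossible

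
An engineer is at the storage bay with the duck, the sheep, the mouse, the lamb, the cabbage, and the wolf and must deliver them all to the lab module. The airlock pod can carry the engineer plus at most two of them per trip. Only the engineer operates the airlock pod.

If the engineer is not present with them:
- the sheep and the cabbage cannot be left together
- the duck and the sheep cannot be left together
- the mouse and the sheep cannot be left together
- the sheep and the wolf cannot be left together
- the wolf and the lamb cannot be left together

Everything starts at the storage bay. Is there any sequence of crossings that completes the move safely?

Yes

1. Engineer goes to the lab module with the lamb and the sheep.  [the storage bay: the cabbage, the duck, the mouse, the wolf | the lab module: the lamb, the sheep]
2. Engineer goes back to the storage bay alone.  [the storage bay: the cabbage, the duck, the mouse, the wolf | the lab module: the lamb, the sheep]
3. Engineer goes to the lab module with the duck and the mouse.  [the storage bay: the cabbage, the wolf | the lab module: the duck, the lamb, the mouse, the sheep]
4. Engineer goes back to the storage bay with the sheep.  [the storage bay: the cabbage, the sheep, the wolf | the lab module: the duck, the lamb, the mouse]
5. Engineer goes to the lab module with the cabbage and the sheep.  [the storage bay: the wolf | the lab module: the cabbage, the duck, the lamb, the mouse, the sheep]
6. Engineer goes back to the storage bay with the sheep.  [the storage bay: the sheep, the wolf | the lab module: the cabbage, the duck, the lamb, the mouse]
7. Engineer goes to the lab module with the sheep and the wolf.  [the storage bay: — | the lab module: the cabbage, the duck, the lamb, the mouse, the sheep, the wolf]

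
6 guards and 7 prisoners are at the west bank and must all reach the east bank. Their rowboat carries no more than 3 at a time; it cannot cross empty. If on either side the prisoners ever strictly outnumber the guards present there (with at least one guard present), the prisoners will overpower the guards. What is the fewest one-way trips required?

The prisoners already outnumber the guards at the west bank before anyone moves, so the starting position itself is disallowed.

impossible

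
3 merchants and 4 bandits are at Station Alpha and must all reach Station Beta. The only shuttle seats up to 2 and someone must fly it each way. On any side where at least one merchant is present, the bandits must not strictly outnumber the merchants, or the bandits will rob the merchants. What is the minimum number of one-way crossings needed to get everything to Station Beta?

impossible

The bandits already outnumber the merchants at Station Alpha before anyone moves, so the starting position itself is disallowed.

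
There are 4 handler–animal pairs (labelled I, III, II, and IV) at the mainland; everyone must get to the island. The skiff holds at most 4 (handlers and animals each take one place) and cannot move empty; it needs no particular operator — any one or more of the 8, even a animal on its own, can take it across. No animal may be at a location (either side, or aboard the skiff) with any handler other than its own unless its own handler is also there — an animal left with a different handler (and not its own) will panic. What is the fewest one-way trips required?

Counting alone: each trip to the island takes at most 4 across and each return brings at least 1 back, so after t trips out (and t−1 returns) at most 4t − (t−1) of the 8 are across; that first reaches 8 at t = 3, so at least 5 crossings are needed.
The plan below uses exactly 5 crossings, so it is optimal:
1. animal I and handler I cross → the island.
2. handler I crosses ← the mainland.
3. handler I, handler II, handler III, and handler IV cross → the island.
4. animal I crosses ← the mainland.
5. animal I, animal II, animal III, and animal IV cross → the island.

5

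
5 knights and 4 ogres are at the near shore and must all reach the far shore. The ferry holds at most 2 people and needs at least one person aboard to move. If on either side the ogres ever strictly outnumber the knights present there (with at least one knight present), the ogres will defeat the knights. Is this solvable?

1. 2 ogres → the far shore.  (the near shore: 5K 2O; the far shore: 0K 2O)
2. 1 ogre ← the near shore.  (the near shore: 5K 3O; the far shore: 0K 1O)
3. 2 ogres → the far shore.  (the near shore: 5K 1O; the far shore: 0K 3O)
4. 1 ogre ← the near shore.  (the near shore: 5K 2O; the far shore: 0K 2O)
5. 2 knights → the far shore.  (the near shore: 3K 2O; the far shore: 2K 2O)
6. 1 ogre ← the near shore.  (the near shore: 3K 3O; the far shore: 2K 1O)
7. 1 knight and 1 ogre → the far shore.  (the near shore: 2K 2O; the far shore: 3K 2O)
8. 1 knight ← the near shore.  (the near shore: 3K 2O; the far shore: 2K 2O)
9. 1 knight and 1 ogre → the far shore.  (the near shore: 2K 1O; the far shore: 3K 3O)
10. 1 ogre ← the near shore.  (the near shore: 2K 2O; the far shore: 3K 2O)
11. 1 knight and 1 ogre → the far shore.  (the near shore: 1K 1O; the far shore: 4K 3O)
12. 1 knight ← the near shore.  (the near shore: 2K 1O; the far shore: 3K 3O)
13. 1 knight and 1 ogre → the far shore.  (the near shore: 1K 0O; the far shore: 4K 4O)
14. 1 ogre ← the near shore.  (the near shore: 1K 1O; the far shore: 4K 3O)
15. 1 knight and 1 ogre → the far shore.  (the near shore: 0K 0O; the far shore: 5K 4O)

Yes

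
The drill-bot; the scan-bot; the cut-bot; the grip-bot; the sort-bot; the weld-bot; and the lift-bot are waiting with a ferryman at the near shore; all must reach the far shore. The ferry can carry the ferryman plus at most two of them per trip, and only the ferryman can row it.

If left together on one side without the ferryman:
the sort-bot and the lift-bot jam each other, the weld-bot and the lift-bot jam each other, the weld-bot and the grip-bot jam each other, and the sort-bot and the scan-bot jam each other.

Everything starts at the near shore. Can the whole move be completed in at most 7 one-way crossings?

No

Counting alone: the ferryman can take at most 2 across per trip to the far shore, so moving all 7 needs at least 4 loaded trips out, with a return between consecutive ones — at least 7 crossings.
The safety rule pushes this higher. Following every safe sequence of crossings, the most of the 7 that can be at the far shore as the ferry arrives there on crossing 7 is 6 — never all 7.
So the move cannot be finished within 7 crossings. (The shortest complete plan takes 9:)
1. Ferryman goes to the far shore with the sort-bot and the weld-bot.
2. Ferryman goes back to the near shore alone.
3. Ferryman goes to the far shore with the drill-bot.
4. Ferryman goes back to the near shore alone.
5. Ferryman goes to the far shore with the cut-bot and the scan-bot.
6. Ferryman goes back to the near shore with the sort-bot.
7. Ferryman goes to the far shore with the grip-bot and the lift-bot.
8. Ferryman goes back to the near shore with the weld-bot.
9. Ferryman goes to the far shore with the sort-bot and the weld-bot.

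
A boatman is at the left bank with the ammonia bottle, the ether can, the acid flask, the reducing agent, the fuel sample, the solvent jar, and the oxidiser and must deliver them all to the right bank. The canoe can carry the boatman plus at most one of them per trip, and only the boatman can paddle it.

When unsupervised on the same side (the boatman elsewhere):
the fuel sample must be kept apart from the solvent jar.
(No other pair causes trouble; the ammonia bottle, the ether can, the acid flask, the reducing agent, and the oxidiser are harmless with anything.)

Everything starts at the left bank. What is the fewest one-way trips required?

13

Counting alone: the boatman can take at most 1 across per trip to the right bank, so moving all 7 needs at least 7 loaded trips out, with a return between consecutive ones — at least 13 crossings.
The plan below uses exactly 13 crossings, so it is optimal:
1. Boatman goes to the right bank with the fuel sample.  [the left bank: the acid flask, the ammonia bottle, the ether can, the oxidiser, the reducing agent, the solvent jar | the right bank: the fuel sample]
2. Boatman goes back to the left bank alone.  [the left bank: the acid flask, the ammonia bottle, the ether can, the oxidiser, the reducing agent, the solvent jar | the right bank: the fuel sample]
3. Boatman goes to the right bank with the ammonia bottle.  [the left bank: the acid flask, the ether can, the oxidiser, the reducing agent, the solvent jar | the right bank: the ammonia bottle, the fuel sample]
4. Boatman goes back to the left bank alone.  [the left bank: the acid flask, the ether can, the oxidiser, the reducing agent, the solvent jar | the right bank: the ammonia bottle, the fuel sample]
5. Boatman goes to the right bank with the ether can.  [the left bank: the acid flask, the oxidiser, the reducing agent, the solvent jar | the right bank: the ammonia bottle, the ether can, the fuel sample]
6. Boatman goes back to the left bank alone.  [the left bank: the acid flask, the oxidiser, the reducing agent, the solvent jar | the right bank: the ammonia bottle, the ether can, the fuel sample]
7. Boatman goes to the right bank with the acid flask.  [the left bank: the oxidiser, the reducing agent, the solvent jar | the right bank: the acid flask, the ammonia bottle, the ether can, the fuel sample]
8. Boatman goes back to the left bank alone.  [the left bank: the oxidiser, the reducing agent, the solvent jar | the right bank: the acid flask, the ammonia bottle, the ether can, the fuel sample]
9. Boatman goes to the right bank with the reducing agent.  [the left bank: the oxidiser, the solvent jar | the right bank: the acid flask, the ammonia bottle, the ether can, the fuel sample, the reducing agent]
10. Boatman goes back to the left bank alone.  [the left bank: the oxidiser, the solvent jar | the right bank: the acid flask, the ammonia bottle, the ether can, the fuel sample, the reducing agent]
11. Boatman goes to the right bank with the oxidiser.  [the left bank: the solvent jar | the right bank: the acid flask, the ammonia bottle, the ether can, the fuel sample, the oxidiser, the reducing agent]
12. Boatman goes back to the left bank alone.  [the left bank: the solvent jar | the right bank: the acid flask, the ammonia bottle, the ether can, the fuel sample, the oxidiser, the reducing agent]
13. Boatman goes to the right bank with the solvent jar.  [the left bank: — | the right bank: the acid flask, the ammonia bottle, the ether can, the fuel sample, the oxidiser, the reducing agent, the solvent jar]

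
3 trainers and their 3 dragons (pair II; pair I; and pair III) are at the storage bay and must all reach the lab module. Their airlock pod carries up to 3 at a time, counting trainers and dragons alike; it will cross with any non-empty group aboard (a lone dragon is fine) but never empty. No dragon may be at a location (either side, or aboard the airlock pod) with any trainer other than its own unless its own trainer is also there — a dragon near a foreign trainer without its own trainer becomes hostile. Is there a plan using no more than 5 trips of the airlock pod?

Yes

Yes — this plan uses 5 crossings (≤ 5):
1. dragon II and trainer II cross → the lab module.
2. trainer II crosses ← the storage bay.
3. trainer I, trainer II, and trainer III cross → the lab module.
4. dragon II crosses ← the storage bay.
5. dragon I, dragon II, and dragon III cross → the lab module.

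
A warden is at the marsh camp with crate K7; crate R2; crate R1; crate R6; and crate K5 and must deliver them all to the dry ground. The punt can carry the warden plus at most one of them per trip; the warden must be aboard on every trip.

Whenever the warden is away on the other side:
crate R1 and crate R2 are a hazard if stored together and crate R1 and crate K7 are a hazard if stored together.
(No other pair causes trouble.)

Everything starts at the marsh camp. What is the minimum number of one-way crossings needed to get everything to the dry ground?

Counting alone: the warden can take at most 1 across per trip to the dry ground, so moving all 5 needs at least 5 loaded trips out, with a return between consecutive ones — at least 9 crossings.
The safety rule pushes this higher. Following every safe sequence of crossings, the most of the 5 that can be at the dry ground as the punt arrives there on crossing 9 is 4 — never all 5.
So no plan with fewer than 11 crossings exists, and this one achieves 11:
1. Warden goes to the dry ground with crate R1.  [the marsh camp: crate K5, crate K7, crate R2, crate R6 | the dry ground: crate R1]
2. Warden goes back to the marsh camp alone.  [the marsh camp: crate K5, crate K7, crate R2, crate R6 | the dry ground: crate R1]
3. Warden goes to the dry ground with crate K7.  [the marsh camp: crate K5, crate R2, crate R6 | the dry ground: crate K7, crate R1]
4. Warden goes back to the marsh camp with crate R1.  [the marsh camp: crate K5, crate R1, crate R2, crate R6 | the dry ground: crate K7]
5. Warden goes to the dry ground with crate R2.  [the marsh camp: crate K5, crate R1, crate R6 | the dry ground: crate K7, crate R2]
6. Warden goes back to the marsh camp alone.  [the marsh camp: crate K5, crate R1, crate R6 | the dry ground: crate K7, crate R2]
7. Warden goes to the dry ground with crate R6.  [the marsh camp: crate K5, crate R1 | the dry ground: crate K7, crate R2, crate R6]
8. Warden goes back to the marsh camp alone.  [the marsh camp: crate K5, crate R1 | the dry ground: crate K7, crate R2, crate R6]
9. Warden goes to the dry ground with crate K5.  [the marsh camp: crate R1 | the dry ground: crate K5, crate K7, crate R2, crate R6]
10. Warden goes back to the marsh camp alone.  [the marsh camp: crate R1 | the dry ground: crate K5, crate K7, crate R2, crate R6]
11. Warden goes to the dry ground with crate R1.  [the marsh camp: — | the dry ground: crate K5, crate K7, crate R1, crate R2, crate R6]

11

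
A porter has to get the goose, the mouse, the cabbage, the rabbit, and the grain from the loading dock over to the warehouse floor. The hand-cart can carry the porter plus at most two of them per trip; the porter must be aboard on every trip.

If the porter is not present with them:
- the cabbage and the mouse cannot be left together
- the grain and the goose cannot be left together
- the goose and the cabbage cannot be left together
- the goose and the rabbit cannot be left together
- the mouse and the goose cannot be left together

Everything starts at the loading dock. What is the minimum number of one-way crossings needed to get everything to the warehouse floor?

Counting alone: the porter can take at most 2 across per trip to the warehouse floor, so moving all 5 needs at least 3 loaded trips out, with a return between consecutive ones — at least 5 crossings.
The safety rule pushes this higher. Following every safe sequence of crossings, the most of the 5 that can be at the warehouse floor as the hand-cart arrives there on crossing 5 is 4 — never all 5.
So no plan with fewer than 7 crossings exists, and this one achieves 7:
1. Porter goes to the warehouse floor with the goose and the mouse.
2. Porter goes back to the loading dock with the goose.
3. Porter goes to the warehouse floor with the goose and the rabbit.
4. Porter goes back to the loading dock with the goose.
5. Porter goes to the warehouse floor with the goose and the grain.
6. Porter goes back to the loading dock with the goose.
7. Porter goes to the warehouse floor with the cabbage and the goose.

7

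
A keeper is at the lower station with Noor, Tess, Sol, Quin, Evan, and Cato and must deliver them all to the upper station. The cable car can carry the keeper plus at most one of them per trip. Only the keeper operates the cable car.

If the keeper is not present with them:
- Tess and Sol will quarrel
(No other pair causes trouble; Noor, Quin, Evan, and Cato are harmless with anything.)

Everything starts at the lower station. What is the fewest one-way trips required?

11

Counting alone: the keeper can take at most 1 across per trip to the upper station, so moving all 6 needs at least 6 loaded trips out, with a return between consecutive ones — at least 11 crossings.
The plan below uses exactly 11 crossings, so it is optimal:
1. Keeper goes to the upper station with Tess.  [the lower station: Cato, Evan, Noor, Quin, Sol | the upper station: Tess]
2. Keeper goes back to the lower station alone.  [the lower station: Cato, Evan, Noor, Quin, Sol | the upper station: Tess]
3. Keeper goes to the upper station with Noor.  [the lower station: Cato, Evan, Quin, Sol | the upper station: Noor, Tess]
4. Keeper goes back to the lower station alone.  [the lower station: Cato, Evan, Quin, Sol | the upper station: Noor, Tess]
5. Keeper goes to the upper station with Quin.  [the lower station: Cato, Evan, Sol | the upper station: Noor, Quin, Tess]
6. Keeper goes back to the lower station alone.  [the lower station: Cato, Evan, Sol | the upper station: Noor, Quin, Tess]
7. Keeper goes to the upper station with Evan.  [the lower station: Cato, Sol | the upper station: Evan, Noor, Quin, Tess]
8. Keeper goes back to the lower station alone.  [the lower station: Cato, Sol | the upper station: Evan, Noor, Quin, Tess]
9. Keeper goes to the upper station with Cato.  [the lower station: Sol | the upper station: Cato, Evan, Noor, Quin, Tess]
10. Keeper goes back to the lower station alone.  [the lower station: Sol | the upper station: Cato, Evan, Noor, Quin, Tess]
11. Keeper goes to the upper station with Sol.  [the lower station: — | the upper station: Cato, Evan, Noor, Quin, Sol, Tess]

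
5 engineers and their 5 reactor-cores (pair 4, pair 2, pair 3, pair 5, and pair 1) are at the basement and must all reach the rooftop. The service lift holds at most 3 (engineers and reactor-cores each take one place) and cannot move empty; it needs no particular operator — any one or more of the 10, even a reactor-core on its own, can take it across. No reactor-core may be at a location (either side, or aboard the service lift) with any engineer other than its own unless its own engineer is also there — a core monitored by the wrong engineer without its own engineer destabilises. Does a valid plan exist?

1. engineer 4 and reactor-core 4 cross → the rooftop.
2. engineer 4 crosses ← the basement.
3. reactor-core 2, reactor-core 3, and reactor-core 5 cross → the rooftop.
4. reactor-core 4 crosses ← the basement.
5. engineer 2, engineer 3, and engineer 5 cross → the rooftop.
6. engineer 2 and reactor-core 2 cross ← the basement.
7. engineer 1, engineer 2, and engineer 4 cross → the rooftop.
8. reactor-core 3 crosses ← the basement.
9. reactor-core 2 and reactor-core 4 cross → the rooftop.
10. reactor-core 4 crosses ← the basement.
11. reactor-core 1, reactor-core 3, and reactor-core 4 cross → the rooftop.

Yes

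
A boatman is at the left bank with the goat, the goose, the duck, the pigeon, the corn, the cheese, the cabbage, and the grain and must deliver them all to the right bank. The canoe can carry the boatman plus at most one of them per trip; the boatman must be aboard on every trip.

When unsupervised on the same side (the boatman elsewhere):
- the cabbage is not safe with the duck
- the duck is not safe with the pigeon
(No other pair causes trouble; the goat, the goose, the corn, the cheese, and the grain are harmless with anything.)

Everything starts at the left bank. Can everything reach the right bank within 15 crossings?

Counting alone: the boatman can take at most 1 across per trip to the right bank, so moving all 8 needs at least 8 loaded trips out, with a return between consecutive ones — at least 15 crossings.
The safety rule pushes this higher. Following every safe sequence of crossings, the most of the 8 that can be at the right bank as the canoe arrives there on crossing 15 is 7 — never all 8.
So the move cannot be finished within 15 crossings. (The shortest complete plan takes 17:)
1. Boatman goes to the right bank with the duck.  [the left bank: the cabbage, the cheese, the corn, the goat, the goose, the grain, the pigeon | the right bank: the duck]
2. Boatman goes back to the left bank alone.  [the left bank: the cabbage, the cheese, the corn, the goat, the goose, the grain, the pigeon | the right bank: the duck]
3. Boatman goes to the right bank with the goat.  [the left bank: the cabbage, the cheese, the corn, the goose, the grain, the pigeon | the right bank: the duck, the goat]
4. Boatman goes back to the left bank alone.  [the left bank: the cabbage, the cheese, the corn, the goose, the grain, the pigeon | the right bank: the duck, the goat]
5. Boatman goes to the right bank with the goose.  [the left bank: the cabbage, the cheese, the corn, the grain, the pigeon | the right bank: the duck, the goat, the goose]
6. Boatman goes back to the left bank alone.  [the left bank: the cabbage, the cheese, the corn, the grain, the pigeon | the right bank: the duck, the goat, the goose]
7. Boatman goes to the right bank with the pigeon.  [the left bank: the cabbage, the cheese, the corn, the grain | the right bank: the duck, the goat, the goose, the pigeon]
8. Boatman goes back to the left bank with the duck.  [the left bank: the cabbage, the cheese, the corn, the duck, the grain | the right bank: the goat, the goose, the pigeon]
9. Boatman goes to the right bank with the cabbage.  [the left bank: the cheese, the corn, the duck, the grain | the right bank: the cabbage, the goat, the goose, the pigeon]
10. Boatman goes back to the left bank alone.  [the left bank: the cheese, the corn, the duck, the grain | the right bank: the cabbage, the goat, the goose, the pigeon]
11. Boatman goes to the right bank with the corn.  [the left bank: the cheese, the duck, the grain | the right bank: the cabbage, the corn, the goat, the goose, the pigeon]
12. Boatman goes back to the left bank alone.  [the left bank: the cheese, the duck, the grain | the right bank: the cabbage, the corn, the goat, the goose, the pigeon]
13. Boatman goes to the right bank with the cheese.  [the left bank: the duck, the grain | the right bank: the cabbage, the cheese, the corn, the goat, the goose, the pigeon]
14. Boatman goes back to the left bank alone.  [the left bank: the duck, the grain | the right bank: the cabbage, the cheese, the corn, the goat, the goose, the pigeon]
15. Boatman goes to the right bank with the grain.  [the left bank: the duck | the right bank: the cabbage, the cheese, the corn, the goat, the goose, the grain, the pigeon]
16. Boatman goes back to the left bank alone.  [the left bank: the duck | the right bank: the cabbage, the cheese, the corn, the goat, the goose, the grain, the pigeon]
17. Boatman goes to the right bank with the duck.  [the left bank: — | the right bank: the cabbage, the cheese, the corn, the duck, the goat, the goose, the grain, the pigeon]

No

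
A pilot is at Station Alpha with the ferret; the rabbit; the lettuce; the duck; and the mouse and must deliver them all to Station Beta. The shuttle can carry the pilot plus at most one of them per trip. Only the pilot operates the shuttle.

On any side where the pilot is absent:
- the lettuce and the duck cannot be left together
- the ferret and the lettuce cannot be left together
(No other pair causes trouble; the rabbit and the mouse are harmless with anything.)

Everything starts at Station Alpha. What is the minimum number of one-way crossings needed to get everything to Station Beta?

11

Counting alone: the pilot can take at most 1 across per trip to Station Beta, so moving all 5 needs at least 5 loaded trips out, with a return between consecutive ones — at least 9 crossings.
The safety rule pushes this higher. Following every safe sequence of crossings, the most of the 5 that can be at Station Beta as the shuttle arrives there on crossing 9 is 4 — never all 5.
So no plan with fewer than 11 crossings exists, and this one achieves 11:
1. Pilot goes to Station Beta with the lettuce.
2. Pilot goes back to Station Alpha alone.
3. Pilot goes to Station Beta with the ferret.
4. Pilot goes back to Station Alpha with the lettuce.
5. Pilot goes to Station Beta with the duck.
6. Pilot goes back to Station Alpha alone.
7. Pilot goes to Station Beta with the rabbit.
8. Pilot goes back to Station Alpha alone.
9. Pilot goes to Station Beta with the mouse.
10. Pilot goes back to Station Alpha alone.
11. Pilot goes to Station Beta with the lettuce.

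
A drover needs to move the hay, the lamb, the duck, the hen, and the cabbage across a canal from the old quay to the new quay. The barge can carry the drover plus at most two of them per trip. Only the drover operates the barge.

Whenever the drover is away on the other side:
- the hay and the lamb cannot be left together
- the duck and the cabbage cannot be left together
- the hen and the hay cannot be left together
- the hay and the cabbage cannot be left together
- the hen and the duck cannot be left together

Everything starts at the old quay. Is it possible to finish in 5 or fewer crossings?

Counting alone: the drover can take at most 2 across per trip to the new quay, so moving all 5 needs at least 3 loaded trips out, with a return between consecutive ones — at least 5 crossings.
The safety rule pushes this higher. Following every safe sequence of crossings, the most of the 5 that can be at the new quay as the barge arrives there on crossing 5 is 4 — never all 5.
So the move cannot be finished within 5 crossings. (The shortest complete plan takes 7:)
1. Drover goes to the new quay with the duck and the hay.
2. Drover goes back to the old quay alone.
3. Drover goes to the new quay with the lamb.
4. Drover goes back to the old quay with the hay.
5. Drover goes to the new quay with the cabbage and the hen.
6. Drover goes back to the old quay with the duck.
7. Drover goes to the new quay with the duck and the hay.

No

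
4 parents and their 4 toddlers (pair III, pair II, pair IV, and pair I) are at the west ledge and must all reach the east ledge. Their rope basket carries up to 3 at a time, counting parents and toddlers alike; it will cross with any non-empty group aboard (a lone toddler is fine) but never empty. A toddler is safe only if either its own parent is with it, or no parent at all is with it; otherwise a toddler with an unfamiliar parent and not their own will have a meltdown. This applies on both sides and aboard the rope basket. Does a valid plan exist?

1. parent III and toddler III cross → the east ledge.
2. parent III crosses ← the west ledge.
3. parent II, parent III, and toddler II cross → the east ledge.
4. parent III and toddler III cross ← the west ledge.
5. parent I, parent III, and parent IV cross → the east ledge.
6. toddler II crosses ← the west ledge.
7. toddler II and toddler III cross → the east ledge.
8. toddler III crosses ← the west ledge.
9. toddler I, toddler III, and toddler IV cross → the east ledge.

Yes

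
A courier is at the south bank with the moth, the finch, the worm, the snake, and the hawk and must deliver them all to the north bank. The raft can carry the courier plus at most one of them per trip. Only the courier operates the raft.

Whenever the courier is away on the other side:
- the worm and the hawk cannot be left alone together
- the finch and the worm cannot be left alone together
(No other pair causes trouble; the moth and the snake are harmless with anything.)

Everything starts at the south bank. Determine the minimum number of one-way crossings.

Counting alone: the courier can take at most 1 across per trip to the north bank, so moving all 5 needs at least 5 loaded trips out, with a return between consecutive ones — at least 9 crossings.
The safety rule pushes this higher. Following every safe sequence of crossings, the most of the 5 that can be at the north bank as the raft arrives there on crossing 9 is 4 — never all 5.
So no plan with fewer than 11 crossings exists, and this one achieves 11:
1. Courier goes to the north bank with the worm.  [the south bank: the finch, the hawk, the moth, the snake | the north bank: the worm]
2. Courier goes back to the south bank alone.  [the south bank: the finch, the hawk, the moth, the snake | the north bank: the worm]
3. Courier goes to the north bank with the moth.  [the south bank: the finch, the hawk, the snake | the north bank: the moth, the worm]
4. Courier goes back to the south bank alone.  [the south bank: the finch, the hawk, the snake | the north bank: the moth, the worm]
5. Courier goes to the north bank with the finch.  [the south bank: the hawk, the snake | the north bank: the finch, the moth, the worm]
6. Courier goes back to the south bank with the worm.  [the south bank: the hawk, the snake, the worm | the north bank: the finch, the moth]
7. Courier goes to the north bank with the hawk.  [the south bank: the snake, the worm | the north bank: the finch, the hawk, the moth]
8. Courier goes back to the south bank alone.  [the south bank: the snake, the worm | the north bank: the finch, the hawk, the moth]
9. Courier goes to the north bank with the snake.  [the south bank: the worm | the north bank: the finch, the hawk, the moth, the snake]
10. Courier goes back to the south bank alone.  [the south bank: the worm | the north bank: the finch, the hawk, the moth, the snake]
11. Courier goes to the north bank with the worm.  [the south bank: — | the north bank: the finch, the hawk, the moth, the snake, the worm]

11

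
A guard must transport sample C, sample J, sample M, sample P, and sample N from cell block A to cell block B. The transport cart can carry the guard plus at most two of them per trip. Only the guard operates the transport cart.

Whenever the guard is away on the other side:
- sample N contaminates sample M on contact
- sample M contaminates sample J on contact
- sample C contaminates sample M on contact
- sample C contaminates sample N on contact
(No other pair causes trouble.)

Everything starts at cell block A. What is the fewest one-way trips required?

Counting alone: the guard can take at most 2 across per trip to cell block B, so moving all 5 needs at least 3 loaded trips out, with a return between consecutive ones — at least 5 crossings.
The safety rule pushes this higher. Following every safe sequence of crossings, the most of the 5 that can be at cell block B as the transport cart arrives there on crossing 5 is 4 — never all 5.
So no plan with fewer than 7 crossings exists, and this one achieves 7:
1. Guard goes to cell block B with sample C and sample M.  [cell block A: sample J, sample N, sample P | cell block B: sample C, sample M]
2. Guard goes back to cell block A with sample C.  [cell block A: sample C, sample J, sample N, sample P | cell block B: sample M]
3. Guard goes to cell block B with sample C and sample J.  [cell block A: sample N, sample P | cell block B: sample C, sample J, sample M]
4. Guard goes back to cell block A with sample M.  [cell block A: sample M, sample N, sample P | cell block B: sample C, sample J]
5. Guard goes to cell block B with sample M and sample P.  [cell block A: sample N | cell block B: sample C, sample J, sample M, sample P]
6. Guard goes back to cell block A with sample M.  [cell block A: sample M, sample N | cell block B: sample C, sample J, sample P]
7. Guard goes to cell block B with sample M and sample N.  [cell block A: — | cell block B: sample C, sample J, sample M, sample N, sample P]

7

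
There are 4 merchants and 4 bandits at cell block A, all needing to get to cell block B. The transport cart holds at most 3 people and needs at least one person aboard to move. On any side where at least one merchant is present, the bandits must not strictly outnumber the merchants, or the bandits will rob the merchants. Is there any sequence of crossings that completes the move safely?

1. 2 bandits → cell block B.  (cell block A: 4M 2B; cell block B: 0M 2B)
2. 1 bandit ← cell block A.  (cell block A: 4M 3B; cell block B: 0M 1B)
3. 3 bandits → cell block B.  (cell block A: 4M 0B; cell block B: 0M 4B)
4. 1 bandit ← cell block A.  (cell block A: 4M 1B; cell block B: 0M 3B)
5. 3 merchants → cell block B.  (cell block A: 1M 1B; cell block B: 3M 3B)
6. 1 merchant and 1 bandit ← cell block A.  (cell block A: 2M 2B; cell block B: 2M 2B)
7. 2 merchants → cell block B.  (cell block A: 0M 2B; cell block B: 4M 2B)
8. 1 bandit ← cell block A.  (cell block A: 0M 3B; cell block B: 4M 1B)
9. 3 bandits → cell block B.  (cell block A: 0M 0B; cell block B: 4M 4B)

Yes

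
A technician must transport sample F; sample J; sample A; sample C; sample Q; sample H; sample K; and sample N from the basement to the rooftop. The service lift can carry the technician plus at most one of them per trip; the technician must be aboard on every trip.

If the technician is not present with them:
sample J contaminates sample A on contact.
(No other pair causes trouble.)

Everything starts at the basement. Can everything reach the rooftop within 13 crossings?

Counting alone: the technician can take at most 1 across per trip to the rooftop, so moving all 8 needs at least 8 loaded trips out, with a return between consecutive ones — at least 15 crossings.
Since 13 < 15, 13 crossings cannot be enough. (The shortest complete plan in fact takes 15:)
1. Technician goes to the rooftop with sample J.  [the basement: sample A, sample C, sample F, sample H, sample K, sample N, sample Q | the rooftop: sample J]
2. Technician goes back to the basement alone.  [the basement: sample A, sample C, sample F, sample H, sample K, sample N, sample Q | the rooftop: sample J]
3. Technician goes to the rooftop with sample F.  [the basement: sample A, sample C, sample H, sample K, sample N, sample Q | the rooftop: sample F, sample J]
4. Technician goes back to the basement alone.  [the basement: sample A, sample C, sample H, sample K, sample N, sample Q | the rooftop: sample F, sample J]
5. Technician goes to the rooftop with sample C.  [the basement: sample A, sample H, sample K, sample N, sample Q | the rooftop: sample C, sample F, sample J]
6. Technician goes back to the basement alone.  [the basement: sample A, sample H, sample K, sample N, sample Q | the rooftop: sample C, sample F, sample J]
7. Technician goes to the rooftop with sample Q.  [the basement: sample A, sample H, sample K, sample N | the rooftop: sample C, sample F, sample J, sample Q]
8. Technician goes back to the basement alone.  [the basement: sample A, sample H, sample K, sample N | the rooftop: sample C, sample F, sample J, sample Q]
9. Technician goes to the rooftop with sample H.  [the basement: sample A, sample K, sample N | the rooftop: sample C, sample F, sample H, sample J, sample Q]
10. Technician goes back to the basement alone.  [the basement: sample A, sample K, sample N | the rooftop: sample C, sample F, sample H, sample J, sample Q]
11. Technician goes to the rooftop with sample K.  [the basement: sample A, sample N | the rooftop: sample C, sample F, sample H, sample J, sample K, sample Q]
12. Technician goes back to the basement alone.  [the basement: sample A, sample N | the rooftop: sample C, sample F, sample H, sample J, sample K, sample Q]
13. Technician goes to the rooftop with sample N.  [the basement: sample A | the rooftop: sample C, sample F, sample H, sample J, sample K, sample N, sample Q]
14. Technician goes back to the basement alone.  [the basement: sample A | the rooftop: sample C, sample F, sample H, sample J, sample K, sample N, sample Q]
15. Technician goes to the rooftop with sample A.  [the basement: — | the rooftop: sample A, sample C, sample F, sample H, sample J, sample K, sample N, sample Q]

No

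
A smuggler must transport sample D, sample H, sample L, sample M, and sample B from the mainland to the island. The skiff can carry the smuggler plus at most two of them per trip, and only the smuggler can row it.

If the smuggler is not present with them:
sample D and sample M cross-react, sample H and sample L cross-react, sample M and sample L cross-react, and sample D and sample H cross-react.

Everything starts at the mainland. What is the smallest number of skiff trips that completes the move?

5

Counting alone: the smuggler can take at most 2 across per trip to the island, so moving all 5 needs at least 3 loaded trips out, with a return between consecutive ones — at least 5 crossings.
The plan below uses exactly 5 crossings, so it is optimal:
1. Smuggler goes to the island with sample D and sample L.
2. Smuggler goes back to the mainland alone.
3. Smuggler goes to the island with sample B.
4. Smuggler goes back to the mainland alone.
5. Smuggler goes to the island with sample H and sample M.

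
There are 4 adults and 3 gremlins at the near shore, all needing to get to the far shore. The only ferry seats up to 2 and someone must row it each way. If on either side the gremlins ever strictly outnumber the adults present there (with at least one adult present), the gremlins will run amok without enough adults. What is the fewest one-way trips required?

Counting alone: each trip to the far shore takes at most 2 across and each return brings at least 1 back, so after t trips out (and t−1 returns) at most 2t − (t−1) of the 7 are across; that first reaches 7 at t = 6, so at least 11 crossings are needed.
The plan below uses exactly 11 crossings, so it is optimal:
1. 2 gremlins → the far shore.  (the near shore: 4A 1G; the far shore: 0A 2G)
2. 1 gremlin ← the near shore.  (the near shore: 4A 2G; the far shore: 0A 1G)
3. 2 gremlins → the far shore.  (the near shore: 4A 0G; the far shore: 0A 3G)
4. 1 gremlin ← the near shore.  (the near shore: 4A 1G; the far shore: 0A 2G)
5. 2 adults → the far shore.  (the near shore: 2A 1G; the far shore: 2A 2G)
6. 1 gremlin ← the near shore.  (the near shore: 2A 2G; the far shore: 2A 1G)
7. 1 adult and 1 gremlin → the far shore.  (the near shore: 1A 1G; the far shore: 3A 2G)
8. 1 adult ← the near shore.  (the near shore: 2A 1G; the far shore: 2A 2G)
9. 1 adult and 1 gremlin → the far shore.  (the near shore: 1A 0G; the far shore: 3A 3G)
10. 1 gremlin ← the near shore.  (the near shore: 1A 1G; the far shore: 3A 2G)
11. 1 adult and 1 gremlin → the far shore.  (the near shore: 0A 0G; the far shore: 4A 3G)

11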